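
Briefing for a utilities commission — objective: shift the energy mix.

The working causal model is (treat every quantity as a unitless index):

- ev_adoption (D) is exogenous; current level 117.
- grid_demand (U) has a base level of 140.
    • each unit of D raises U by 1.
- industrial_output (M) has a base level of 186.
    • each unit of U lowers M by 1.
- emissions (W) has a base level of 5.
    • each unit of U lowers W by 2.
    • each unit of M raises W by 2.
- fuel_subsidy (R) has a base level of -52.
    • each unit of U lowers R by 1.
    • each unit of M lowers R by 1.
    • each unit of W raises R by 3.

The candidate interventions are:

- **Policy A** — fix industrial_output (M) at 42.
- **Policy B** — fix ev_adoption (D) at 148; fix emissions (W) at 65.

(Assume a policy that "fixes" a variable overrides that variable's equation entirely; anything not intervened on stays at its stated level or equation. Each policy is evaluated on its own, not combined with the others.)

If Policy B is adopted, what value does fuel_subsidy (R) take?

Policy B (D := 148, W := 65):
  D = 148
  U = 140 + 148 = 288
  M = 186 − 288 = -102
  W = 65
  R = -52 − 288 − (-102) + 3·65 = -43

-43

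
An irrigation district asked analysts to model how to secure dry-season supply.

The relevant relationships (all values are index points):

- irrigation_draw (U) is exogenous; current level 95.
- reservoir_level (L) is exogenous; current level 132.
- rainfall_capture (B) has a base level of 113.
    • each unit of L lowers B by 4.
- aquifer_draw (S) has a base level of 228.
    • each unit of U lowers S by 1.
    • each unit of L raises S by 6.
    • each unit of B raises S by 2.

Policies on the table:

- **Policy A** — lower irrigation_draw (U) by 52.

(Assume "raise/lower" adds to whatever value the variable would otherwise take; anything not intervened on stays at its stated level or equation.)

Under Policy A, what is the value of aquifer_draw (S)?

Policy A (U − 52):
  U = 95 − 52 = 43
  L = 132
  B = 113 − 4·132 = -415
  S = 228 − 43 + 6·132 + 2·(-415) = 147

147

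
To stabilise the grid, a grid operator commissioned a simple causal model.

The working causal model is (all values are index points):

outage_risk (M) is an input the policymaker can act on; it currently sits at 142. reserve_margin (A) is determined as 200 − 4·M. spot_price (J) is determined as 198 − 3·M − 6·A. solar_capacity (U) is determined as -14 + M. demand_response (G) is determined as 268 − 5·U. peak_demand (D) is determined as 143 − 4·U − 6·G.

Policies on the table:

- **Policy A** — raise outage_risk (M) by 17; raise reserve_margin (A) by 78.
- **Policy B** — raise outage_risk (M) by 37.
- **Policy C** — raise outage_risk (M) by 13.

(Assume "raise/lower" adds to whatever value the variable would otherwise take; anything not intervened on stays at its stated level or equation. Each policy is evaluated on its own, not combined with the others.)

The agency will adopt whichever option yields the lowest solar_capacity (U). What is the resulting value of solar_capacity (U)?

141

Policy A (M + 17, A + 78):
  M = 142 + 17 = 159
  U = -14 + 159 = 145
Policy B (M + 37):
  M = 142 + 37 = 179
  U = -14 + 179 = 165
Policy C (M + 13):
  M = 142 + 13 = 155
  U = -14 + 155 = 141
Comparing — Policy A: U=145, Policy B: U=165, Policy C: U=141. Lowest is 141 (Policy C).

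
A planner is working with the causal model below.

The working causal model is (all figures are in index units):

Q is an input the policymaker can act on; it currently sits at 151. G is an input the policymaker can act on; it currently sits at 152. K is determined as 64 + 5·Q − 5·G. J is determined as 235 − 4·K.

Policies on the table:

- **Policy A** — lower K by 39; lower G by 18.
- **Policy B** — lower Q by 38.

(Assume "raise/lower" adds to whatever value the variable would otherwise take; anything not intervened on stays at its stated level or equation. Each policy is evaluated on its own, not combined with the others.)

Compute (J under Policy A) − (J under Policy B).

-964

Policy A (K − 39, G − 18):
  Q = 151
  G = 152 − 18 = 134
  K = 64 + 5·151 − 5·134 (−39 from intervention) = 110
  J = 235 − 4·110 = -205
Policy B (Q − 38):
  Q = 151 − 38 = 113
  G = 152
  K = 64 + 5·113 − 5·152 = -131
  J = 235 − 4·(-131) = 759
J: -205 − 759 = -964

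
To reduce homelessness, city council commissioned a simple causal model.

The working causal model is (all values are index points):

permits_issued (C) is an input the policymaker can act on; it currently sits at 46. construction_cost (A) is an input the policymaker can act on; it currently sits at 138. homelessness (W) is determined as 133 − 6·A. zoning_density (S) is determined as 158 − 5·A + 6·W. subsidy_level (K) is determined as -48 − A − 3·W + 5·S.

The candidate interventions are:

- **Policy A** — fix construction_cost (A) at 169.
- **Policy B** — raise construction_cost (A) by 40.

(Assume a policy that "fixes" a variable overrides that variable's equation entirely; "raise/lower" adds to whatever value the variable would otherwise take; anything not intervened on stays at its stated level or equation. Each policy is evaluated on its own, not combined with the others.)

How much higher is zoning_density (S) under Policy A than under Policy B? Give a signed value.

369

Policy A (A := 169):
  A = 169
  W = 133 − 6·169 = -881
  S = 158 − 5·169 + 6·(-881) = -5973
Policy B (A + 40):
  A = 138 + 40 = 178
  W = 133 − 6·178 = -935
  S = 158 − 5·178 + 6·(-935) = -6342
S: -5973 − (-6342) = 369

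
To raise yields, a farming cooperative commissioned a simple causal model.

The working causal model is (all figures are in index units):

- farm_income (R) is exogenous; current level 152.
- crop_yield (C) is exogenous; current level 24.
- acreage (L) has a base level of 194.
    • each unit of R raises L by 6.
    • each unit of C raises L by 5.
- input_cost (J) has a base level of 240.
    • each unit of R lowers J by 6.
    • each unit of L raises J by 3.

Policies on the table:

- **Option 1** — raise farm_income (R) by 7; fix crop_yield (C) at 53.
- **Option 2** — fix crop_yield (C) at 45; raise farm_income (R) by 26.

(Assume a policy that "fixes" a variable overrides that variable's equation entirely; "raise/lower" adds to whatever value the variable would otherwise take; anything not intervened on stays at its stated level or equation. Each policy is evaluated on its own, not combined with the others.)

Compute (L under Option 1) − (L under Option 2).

-74

Option 1 (R + 7, C := 53):
  R = 152 + 7 = 159
  C = 53
  L = 194 + 6·159 + 5·53 = 1413
Option 2 (C := 45, R + 26):
  R = 152 + 26 = 178
  C = 45
  L = 194 + 6·178 + 5·45 = 1487
L: 1413 − 1487 = -74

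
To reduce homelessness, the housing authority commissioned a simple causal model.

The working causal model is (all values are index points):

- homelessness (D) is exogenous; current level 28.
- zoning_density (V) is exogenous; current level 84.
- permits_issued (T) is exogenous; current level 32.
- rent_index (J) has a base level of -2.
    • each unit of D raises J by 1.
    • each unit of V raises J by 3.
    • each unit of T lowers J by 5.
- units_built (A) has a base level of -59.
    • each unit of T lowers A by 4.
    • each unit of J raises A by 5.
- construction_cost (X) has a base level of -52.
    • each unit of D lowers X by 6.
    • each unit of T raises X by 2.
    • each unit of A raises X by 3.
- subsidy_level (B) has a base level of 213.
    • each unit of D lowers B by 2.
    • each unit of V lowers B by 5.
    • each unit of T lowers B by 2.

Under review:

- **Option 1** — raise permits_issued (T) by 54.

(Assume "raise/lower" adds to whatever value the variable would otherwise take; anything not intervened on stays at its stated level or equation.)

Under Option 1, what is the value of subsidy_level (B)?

Option 1 (T + 54):
  D = 28
  V = 84
  T = 32 + 54 = 86
  B = 213 − 2·28 − 5·84 − 2·86 = -435

-435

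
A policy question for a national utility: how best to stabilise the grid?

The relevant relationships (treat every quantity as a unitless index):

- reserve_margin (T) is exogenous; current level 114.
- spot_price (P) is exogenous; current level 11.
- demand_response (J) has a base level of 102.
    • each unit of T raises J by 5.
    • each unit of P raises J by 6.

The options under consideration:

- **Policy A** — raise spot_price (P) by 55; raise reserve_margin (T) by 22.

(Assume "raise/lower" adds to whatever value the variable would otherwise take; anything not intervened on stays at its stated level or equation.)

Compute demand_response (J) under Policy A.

Policy A (P + 55, T + 22):
  T = 114 + 22 = 136
  P = 11 + 55 = 66
  J = 102 + 5·136 + 6·66 = 1178

1178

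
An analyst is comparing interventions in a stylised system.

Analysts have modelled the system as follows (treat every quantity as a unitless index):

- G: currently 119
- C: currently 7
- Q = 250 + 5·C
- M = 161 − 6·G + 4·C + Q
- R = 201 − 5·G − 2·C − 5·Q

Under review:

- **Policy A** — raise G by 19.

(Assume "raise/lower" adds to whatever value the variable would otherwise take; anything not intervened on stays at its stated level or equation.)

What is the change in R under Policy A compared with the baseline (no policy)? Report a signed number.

Baseline:
  G = 119
  C = 7
  Q = 250 + 5·7 = 285
  R = 201 − 5·119 − 2·7 − 5·285 = -1833
Policy A (G + 19):
  G = 119 + 19 = 138
  C = 7
  Q = 250 + 5·7 = 285
  R = 201 − 5·138 − 2·7 − 5·285 = -1928
Change in R: -1928 − (-1833) = -95

-95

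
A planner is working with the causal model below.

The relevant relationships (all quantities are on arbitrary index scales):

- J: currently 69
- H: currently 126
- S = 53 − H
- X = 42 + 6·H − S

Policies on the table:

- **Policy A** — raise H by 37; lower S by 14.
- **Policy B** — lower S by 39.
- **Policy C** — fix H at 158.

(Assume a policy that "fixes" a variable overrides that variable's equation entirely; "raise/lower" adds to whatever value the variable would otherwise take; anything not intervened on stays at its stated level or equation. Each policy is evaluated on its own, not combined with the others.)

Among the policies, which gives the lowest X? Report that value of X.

Policy A (H + 37, S − 14):
  H = 126 + 37 = 163
  S = 53 − 163 (−14 from intervention) = -124
  X = 42 + 6·163 − (-124) = 1144
Policy B (S − 39):
  H = 126
  S = 53 − 126 (−39 from intervention) = -112
  X = 42 + 6·126 − (-112) = 910
Policy C (H := 158):
  H = 158
  S = 53 − 158 = -105
  X = 42 + 6·158 − (-105) = 1095
Comparing — Policy A: X=1144, Policy B: X=910, Policy C: X=1095. Lowest is 910 (Policy B).

910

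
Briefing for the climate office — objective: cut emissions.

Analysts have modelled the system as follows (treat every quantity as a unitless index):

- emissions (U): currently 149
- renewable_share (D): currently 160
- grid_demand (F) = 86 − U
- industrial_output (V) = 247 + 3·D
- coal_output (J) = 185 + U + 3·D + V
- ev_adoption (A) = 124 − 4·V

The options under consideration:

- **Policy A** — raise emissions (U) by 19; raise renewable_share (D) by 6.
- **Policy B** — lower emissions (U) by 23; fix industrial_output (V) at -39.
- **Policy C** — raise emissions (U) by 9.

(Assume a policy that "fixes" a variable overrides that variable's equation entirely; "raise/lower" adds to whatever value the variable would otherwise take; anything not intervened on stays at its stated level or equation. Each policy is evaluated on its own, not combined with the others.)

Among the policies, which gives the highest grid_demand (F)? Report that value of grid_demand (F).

Policy A (U + 19, D + 6):
  U = 149 + 19 = 168
  F = 86 − 168 = -82
Policy B (U − 23, V := -39):
  U = 149 − 23 = 126
  F = 86 − 126 = -40
Policy C (U + 9):
  U = 149 + 9 = 158
  F = 86 − 158 = -72
Comparing — Policy A: F=-82, Policy B: F=-40, Policy C: F=-72. Highest is -40 (Policy B).

-40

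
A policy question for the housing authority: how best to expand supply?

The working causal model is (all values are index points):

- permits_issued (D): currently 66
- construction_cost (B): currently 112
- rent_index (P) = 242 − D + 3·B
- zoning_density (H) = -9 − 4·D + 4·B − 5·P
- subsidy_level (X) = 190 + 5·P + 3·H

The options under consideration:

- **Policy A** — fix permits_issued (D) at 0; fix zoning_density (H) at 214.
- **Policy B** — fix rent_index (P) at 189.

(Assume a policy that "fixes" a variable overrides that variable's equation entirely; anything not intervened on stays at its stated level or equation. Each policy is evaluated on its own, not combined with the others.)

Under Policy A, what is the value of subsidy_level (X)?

Policy A (D := 0, H := 214):
  D = 0
  B = 112
  P = 242 − 0 + 3·112 = 578
  H = 214
  X = 190 + 5·578 + 3·214 = 3722

3722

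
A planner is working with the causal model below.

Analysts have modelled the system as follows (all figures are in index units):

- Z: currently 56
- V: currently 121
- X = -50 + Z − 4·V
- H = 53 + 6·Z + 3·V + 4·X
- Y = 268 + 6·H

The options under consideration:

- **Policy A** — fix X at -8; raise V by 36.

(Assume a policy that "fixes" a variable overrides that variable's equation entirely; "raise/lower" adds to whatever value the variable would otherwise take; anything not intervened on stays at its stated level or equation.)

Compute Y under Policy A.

5236

Policy A (X := -8, V + 36):
  Z = 56
  V = 121 + 36 = 157
  X = -8
  H = 53 + 6·56 + 3·157 + 4·(-8) = 828
  Y = 268 + 6·828 = 5236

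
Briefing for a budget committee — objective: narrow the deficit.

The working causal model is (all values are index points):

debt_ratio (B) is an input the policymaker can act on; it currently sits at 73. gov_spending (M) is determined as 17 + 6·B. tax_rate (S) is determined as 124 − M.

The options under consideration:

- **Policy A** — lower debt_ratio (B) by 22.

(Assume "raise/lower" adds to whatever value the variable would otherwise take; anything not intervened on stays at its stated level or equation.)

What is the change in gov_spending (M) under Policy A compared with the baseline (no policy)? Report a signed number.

-132

Baseline:
  B = 73
  M = 17 + 6·73 = 455
Policy A (B − 22):
  B = 73 − 22 = 51
  M = 17 + 6·51 = 323
Change in M: 323 − 455 = -132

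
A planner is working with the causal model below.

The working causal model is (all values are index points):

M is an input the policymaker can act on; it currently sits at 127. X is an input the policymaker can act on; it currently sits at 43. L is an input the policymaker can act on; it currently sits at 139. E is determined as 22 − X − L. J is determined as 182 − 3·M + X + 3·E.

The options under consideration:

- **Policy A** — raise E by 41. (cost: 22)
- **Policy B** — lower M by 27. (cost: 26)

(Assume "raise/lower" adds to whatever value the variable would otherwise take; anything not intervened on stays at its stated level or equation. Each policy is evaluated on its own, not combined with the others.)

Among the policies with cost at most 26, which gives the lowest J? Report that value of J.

-555

Policy A (E + 41):
  M = 127
  X = 43
  L = 139
  E = 22 − 43 − 139 (+41 from intervention) = -119
  J = 182 − 3·127 + 43 + 3·(-119) = -513
Policy B (M − 27):
  M = 127 − 27 = 100
  X = 43
  L = 139
  E = 22 − 43 − 139 = -160
  J = 182 − 3·100 + 43 + 3·(-160) = -555
Comparing — Policy A: J=-513, Policy B: J=-555. Lowest is -555 (Policy B).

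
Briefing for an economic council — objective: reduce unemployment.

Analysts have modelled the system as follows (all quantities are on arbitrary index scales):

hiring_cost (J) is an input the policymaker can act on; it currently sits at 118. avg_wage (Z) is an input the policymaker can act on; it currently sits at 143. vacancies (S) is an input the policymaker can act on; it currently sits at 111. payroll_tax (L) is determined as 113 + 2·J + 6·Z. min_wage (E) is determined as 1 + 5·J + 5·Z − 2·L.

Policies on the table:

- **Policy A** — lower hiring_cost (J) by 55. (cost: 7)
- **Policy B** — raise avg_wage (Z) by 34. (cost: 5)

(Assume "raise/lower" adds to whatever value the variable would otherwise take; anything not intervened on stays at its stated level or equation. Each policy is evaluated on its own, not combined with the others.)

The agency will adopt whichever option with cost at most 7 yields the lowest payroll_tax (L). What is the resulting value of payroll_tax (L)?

Policy A (J − 55):
  J = 118 − 55 = 63
  Z = 143
  L = 113 + 2·63 + 6·143 = 1097
Policy B (Z + 34):
  J = 118
  Z = 143 + 34 = 177
  L = 113 + 2·118 + 6·177 = 1411
Comparing — Policy A: L=1097, Policy B: L=1411. Lowest is 1097 (Policy A).

1097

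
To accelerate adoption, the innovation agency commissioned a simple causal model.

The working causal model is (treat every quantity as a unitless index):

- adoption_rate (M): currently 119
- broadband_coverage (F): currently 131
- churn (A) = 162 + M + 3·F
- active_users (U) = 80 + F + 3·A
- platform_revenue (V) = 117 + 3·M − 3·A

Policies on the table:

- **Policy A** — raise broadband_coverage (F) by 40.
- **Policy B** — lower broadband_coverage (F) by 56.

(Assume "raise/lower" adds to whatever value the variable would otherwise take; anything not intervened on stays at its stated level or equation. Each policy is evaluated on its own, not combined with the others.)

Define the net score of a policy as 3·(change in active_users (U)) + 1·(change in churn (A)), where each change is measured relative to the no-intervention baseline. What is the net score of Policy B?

Baseline:
  M = 119
  F = 131
  A = 162 + 119 + 3·131 = 674
  U = 80 + 131 + 3·674 = 2233
Policy B (F − 56):
  M = 119
  F = 131 − 56 = 75
  A = 162 + 119 + 3·75 = 506
  U = 80 + 75 + 3·506 = 1673
ΔU = 1673 − 2233 = -560; ΔA = 506 − 674 = -168
Score = 3·(-560) + 1·(-168) = -1848

-1848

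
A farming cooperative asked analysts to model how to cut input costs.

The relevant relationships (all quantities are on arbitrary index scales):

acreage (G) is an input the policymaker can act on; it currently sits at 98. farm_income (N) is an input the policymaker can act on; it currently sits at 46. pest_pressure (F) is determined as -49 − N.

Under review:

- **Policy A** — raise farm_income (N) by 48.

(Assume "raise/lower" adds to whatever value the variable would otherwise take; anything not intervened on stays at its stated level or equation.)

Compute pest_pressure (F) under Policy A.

Policy A (N + 48):
  N = 46 + 48 = 94
  F = -49 − 94 = -143

-143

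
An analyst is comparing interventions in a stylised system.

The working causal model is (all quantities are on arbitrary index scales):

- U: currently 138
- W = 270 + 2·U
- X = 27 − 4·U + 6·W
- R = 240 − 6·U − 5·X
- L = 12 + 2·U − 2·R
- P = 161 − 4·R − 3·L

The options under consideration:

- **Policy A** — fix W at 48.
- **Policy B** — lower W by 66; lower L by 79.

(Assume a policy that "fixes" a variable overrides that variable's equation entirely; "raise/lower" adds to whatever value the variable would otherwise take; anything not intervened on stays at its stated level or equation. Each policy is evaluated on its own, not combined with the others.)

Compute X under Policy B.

2355

Policy B (W − 66, L − 79):
  U = 138
  W = 270 + 2·138 (−66 from intervention) = 480
  X = 27 − 4·138 + 6·480 = 2355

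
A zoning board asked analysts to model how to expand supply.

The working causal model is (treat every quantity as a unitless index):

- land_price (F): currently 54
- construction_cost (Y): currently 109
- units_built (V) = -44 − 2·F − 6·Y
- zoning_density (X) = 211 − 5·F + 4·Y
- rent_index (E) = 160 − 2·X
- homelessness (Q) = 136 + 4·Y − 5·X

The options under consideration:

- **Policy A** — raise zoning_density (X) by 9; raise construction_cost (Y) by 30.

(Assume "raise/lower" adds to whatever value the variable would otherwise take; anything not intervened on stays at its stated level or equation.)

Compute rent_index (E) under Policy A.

-852

Policy A (X + 9, Y + 30):
  F = 54
  Y = 109 + 30 = 139
  X = 211 − 5·54 + 4·139 (+9 from intervention) = 506
  E = 160 − 2·506 = -852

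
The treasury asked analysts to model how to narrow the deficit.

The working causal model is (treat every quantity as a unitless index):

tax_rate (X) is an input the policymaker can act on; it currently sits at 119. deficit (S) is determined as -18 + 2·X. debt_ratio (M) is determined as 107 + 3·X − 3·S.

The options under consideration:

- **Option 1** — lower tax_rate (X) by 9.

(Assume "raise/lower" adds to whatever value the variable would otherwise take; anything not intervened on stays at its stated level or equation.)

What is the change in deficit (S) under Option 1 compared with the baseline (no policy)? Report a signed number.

-18

Baseline:
  X = 119
  S = -18 + 2·119 = 220
Option 1 (X − 9):
  X = 119 − 9 = 110
  S = -18 + 2·110 = 202
Change in S: 202 − 220 = -18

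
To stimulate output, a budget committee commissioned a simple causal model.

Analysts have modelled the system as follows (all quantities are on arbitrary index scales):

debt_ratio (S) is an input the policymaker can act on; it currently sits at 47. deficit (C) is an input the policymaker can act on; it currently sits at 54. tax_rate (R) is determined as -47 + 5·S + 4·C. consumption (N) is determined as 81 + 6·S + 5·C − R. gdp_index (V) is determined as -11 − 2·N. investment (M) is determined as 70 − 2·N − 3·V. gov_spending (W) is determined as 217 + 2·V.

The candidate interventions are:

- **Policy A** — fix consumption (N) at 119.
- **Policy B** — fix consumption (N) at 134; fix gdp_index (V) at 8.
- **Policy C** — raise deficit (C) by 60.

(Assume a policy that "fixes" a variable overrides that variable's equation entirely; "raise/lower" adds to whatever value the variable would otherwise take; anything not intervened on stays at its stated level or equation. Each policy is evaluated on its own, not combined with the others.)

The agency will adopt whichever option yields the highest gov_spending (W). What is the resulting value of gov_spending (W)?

Policy A (N := 119):
  S = 47
  C = 54
  R = -47 + 5·47 + 4·54 = 404
  N = 119
  V = -11 − 2·119 = -249
  W = 217 + 2·(-249) = -281
Policy B (N := 134, V := 8):
  S = 47
  C = 54
  R = -47 + 5·47 + 4·54 = 404
  N = 134
  V = 8
  W = 217 + 2·8 = 233
Policy C (C + 60):
  S = 47
  C = 54 + 60 = 114
  R = -47 + 5·47 + 4·114 = 644
  N = 81 + 6·47 + 5·114 − 644 = 289
  V = -11 − 2·289 = -589
  W = 217 + 2·(-589) = -961
Comparing — Policy A: W=-281, Policy B: W=233, Policy C: W=-961. Highest is 233 (Policy B).

233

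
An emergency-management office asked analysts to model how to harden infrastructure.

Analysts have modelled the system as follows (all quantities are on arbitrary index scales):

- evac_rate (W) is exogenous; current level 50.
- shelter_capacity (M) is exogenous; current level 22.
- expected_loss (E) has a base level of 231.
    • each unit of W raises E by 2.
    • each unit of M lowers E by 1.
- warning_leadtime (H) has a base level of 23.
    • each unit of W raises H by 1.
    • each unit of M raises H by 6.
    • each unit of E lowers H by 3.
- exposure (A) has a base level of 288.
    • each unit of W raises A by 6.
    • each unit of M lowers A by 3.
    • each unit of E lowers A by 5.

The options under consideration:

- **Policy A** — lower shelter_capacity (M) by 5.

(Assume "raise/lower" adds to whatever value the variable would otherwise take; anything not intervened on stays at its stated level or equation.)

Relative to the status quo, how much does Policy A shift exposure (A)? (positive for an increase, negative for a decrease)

Baseline:
  W = 50
  M = 22
  E = 231 + 2·50 − 22 = 309
  A = 288 + 6·50 − 3·22 − 5·309 = -1023
Policy A (M − 5):
  W = 50
  M = 22 − 5 = 17
  E = 231 + 2·50 − 17 = 314
  A = 288 + 6·50 − 3·17 − 5·314 = -1033
Change in A: -1033 − (-1023) = -10

-10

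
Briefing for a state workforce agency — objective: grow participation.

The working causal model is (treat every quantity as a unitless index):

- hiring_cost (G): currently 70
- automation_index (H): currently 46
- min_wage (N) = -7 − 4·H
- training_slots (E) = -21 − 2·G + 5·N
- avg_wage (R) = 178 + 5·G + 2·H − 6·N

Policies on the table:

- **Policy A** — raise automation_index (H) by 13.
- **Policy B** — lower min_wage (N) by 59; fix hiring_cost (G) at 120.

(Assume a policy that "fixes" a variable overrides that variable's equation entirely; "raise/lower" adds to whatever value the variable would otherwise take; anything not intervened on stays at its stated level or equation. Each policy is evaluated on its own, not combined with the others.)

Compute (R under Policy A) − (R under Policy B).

Policy A (H + 13):
  G = 70
  H = 46 + 13 = 59
  N = -7 − 4·59 = -243
  R = 178 + 5·70 + 2·59 − 6·(-243) = 2104
Policy B (N − 59, G := 120):
  G = 120
  H = 46
  N = -7 − 4·46 (−59 from intervention) = -250
  R = 178 + 5·120 + 2·46 − 6·(-250) = 2370
R: 2104 − 2370 = -266

-266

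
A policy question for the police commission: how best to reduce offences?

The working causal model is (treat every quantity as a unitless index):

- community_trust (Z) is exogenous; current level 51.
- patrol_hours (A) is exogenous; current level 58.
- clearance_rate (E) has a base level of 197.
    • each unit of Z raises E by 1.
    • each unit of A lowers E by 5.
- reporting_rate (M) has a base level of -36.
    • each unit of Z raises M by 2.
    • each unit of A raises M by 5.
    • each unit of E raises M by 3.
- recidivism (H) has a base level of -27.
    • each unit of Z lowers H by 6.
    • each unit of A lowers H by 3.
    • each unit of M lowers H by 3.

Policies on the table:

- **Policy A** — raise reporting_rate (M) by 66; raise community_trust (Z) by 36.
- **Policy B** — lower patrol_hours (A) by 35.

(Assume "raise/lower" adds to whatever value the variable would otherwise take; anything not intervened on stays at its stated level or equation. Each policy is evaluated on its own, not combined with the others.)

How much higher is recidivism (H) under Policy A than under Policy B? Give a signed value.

-9

Policy A (M + 66, Z + 36):
  Z = 51 + 36 = 87
  A = 58
  E = 197 + 87 − 5·58 = -6
  M = -36 + 2·87 + 5·58 + 3·(-6) (+66 from intervention) = 476
  H = -27 − 6·87 − 3·58 − 3·476 = -2151
Policy B (A − 35):
  Z = 51
  A = 58 − 35 = 23
  E = 197 + 51 − 5·23 = 133
  M = -36 + 2·51 + 5·23 + 3·133 = 580
  H = -27 − 6·51 − 3·23 − 3·580 = -2142
H: -2151 − (-2142) = -9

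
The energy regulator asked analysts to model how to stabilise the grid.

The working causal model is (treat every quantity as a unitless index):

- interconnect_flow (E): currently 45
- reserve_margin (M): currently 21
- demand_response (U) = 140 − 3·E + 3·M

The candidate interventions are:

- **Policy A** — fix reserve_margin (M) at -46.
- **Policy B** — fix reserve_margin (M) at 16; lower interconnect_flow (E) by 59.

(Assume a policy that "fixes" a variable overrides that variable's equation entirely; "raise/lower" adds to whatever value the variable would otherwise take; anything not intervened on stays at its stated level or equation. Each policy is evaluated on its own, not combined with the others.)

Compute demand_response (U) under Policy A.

Policy A (M := -46):
  E = 45
  M = -46
  U = 140 − 3·45 + 3·(-46) = -133

-133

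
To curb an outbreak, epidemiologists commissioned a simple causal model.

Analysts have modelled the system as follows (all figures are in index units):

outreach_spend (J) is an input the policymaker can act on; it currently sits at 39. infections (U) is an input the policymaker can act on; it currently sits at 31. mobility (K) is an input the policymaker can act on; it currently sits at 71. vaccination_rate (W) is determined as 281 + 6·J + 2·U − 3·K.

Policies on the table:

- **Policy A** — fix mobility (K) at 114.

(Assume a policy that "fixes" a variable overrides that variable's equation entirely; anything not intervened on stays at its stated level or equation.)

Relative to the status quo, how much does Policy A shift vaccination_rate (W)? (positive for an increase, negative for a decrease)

-129

Baseline:
  J = 39
  U = 31
  K = 71
  W = 281 + 6·39 + 2·31 − 3·71 = 364
Policy A (K := 114):
  J = 39
  U = 31
  K = 114
  W = 281 + 6·39 + 2·31 − 3·114 = 235
Change in W: 235 − 364 = -129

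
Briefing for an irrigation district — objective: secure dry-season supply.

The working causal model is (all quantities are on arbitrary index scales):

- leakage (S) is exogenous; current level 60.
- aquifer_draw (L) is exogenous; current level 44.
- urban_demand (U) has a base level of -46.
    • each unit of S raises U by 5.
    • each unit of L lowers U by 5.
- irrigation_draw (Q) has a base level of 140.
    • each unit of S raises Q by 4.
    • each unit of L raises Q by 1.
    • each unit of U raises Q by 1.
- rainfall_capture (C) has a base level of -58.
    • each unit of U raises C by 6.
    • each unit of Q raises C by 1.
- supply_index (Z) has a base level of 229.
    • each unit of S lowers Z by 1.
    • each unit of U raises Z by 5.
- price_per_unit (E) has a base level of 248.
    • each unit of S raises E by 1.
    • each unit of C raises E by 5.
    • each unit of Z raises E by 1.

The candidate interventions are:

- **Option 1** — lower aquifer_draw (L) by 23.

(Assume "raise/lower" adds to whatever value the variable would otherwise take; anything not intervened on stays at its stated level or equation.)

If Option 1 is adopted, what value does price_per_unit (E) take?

Option 1 (L − 23):
  S = 60
  L = 44 − 23 = 21
  U = -46 + 5·60 − 5·21 = 149
  Q = 140 + 4·60 + 21 + 149 = 550
  C = -58 + 6·149 + 550 = 1386
  Z = 229 − 60 + 5·149 = 914
  E = 248 + 60 + 5·1386 + 914 = 8152

8152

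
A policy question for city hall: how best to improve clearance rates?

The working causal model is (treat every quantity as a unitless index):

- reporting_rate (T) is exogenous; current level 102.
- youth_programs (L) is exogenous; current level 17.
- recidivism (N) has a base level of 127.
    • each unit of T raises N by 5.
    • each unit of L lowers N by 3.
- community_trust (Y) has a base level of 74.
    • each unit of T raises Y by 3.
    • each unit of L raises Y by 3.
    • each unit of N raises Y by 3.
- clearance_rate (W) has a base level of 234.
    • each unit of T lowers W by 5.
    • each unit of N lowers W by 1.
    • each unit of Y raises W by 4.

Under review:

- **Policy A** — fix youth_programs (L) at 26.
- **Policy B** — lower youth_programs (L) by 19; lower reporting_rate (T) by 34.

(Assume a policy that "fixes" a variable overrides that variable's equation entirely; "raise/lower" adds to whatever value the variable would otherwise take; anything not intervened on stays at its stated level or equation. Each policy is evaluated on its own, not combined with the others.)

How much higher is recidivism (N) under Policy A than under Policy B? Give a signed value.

86

Policy A (L := 26):
  T = 102
  L = 26
  N = 127 + 5·102 − 3·26 = 559
Policy B (L − 19, T − 34):
  T = 102 − 34 = 68
  L = 17 − 19 = -2
  N = 127 + 5·68 − 3·(-2) = 473
N: 559 − 473 = 86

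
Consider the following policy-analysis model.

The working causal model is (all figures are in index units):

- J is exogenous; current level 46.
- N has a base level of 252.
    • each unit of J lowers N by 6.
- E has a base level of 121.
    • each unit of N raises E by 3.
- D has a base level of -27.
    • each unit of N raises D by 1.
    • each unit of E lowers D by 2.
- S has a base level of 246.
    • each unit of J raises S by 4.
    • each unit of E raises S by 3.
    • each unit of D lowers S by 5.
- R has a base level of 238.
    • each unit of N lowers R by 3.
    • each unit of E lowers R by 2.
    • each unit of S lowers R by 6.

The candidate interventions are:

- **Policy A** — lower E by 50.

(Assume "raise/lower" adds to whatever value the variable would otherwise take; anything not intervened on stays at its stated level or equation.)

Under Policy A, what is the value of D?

Policy A (E − 50):
  J = 46
  N = 252 − 6·46 = -24
  E = 121 + 3·(-24) (−50 from intervention) = -1
  D = -27 + (-24) − 2·(-1) = -49

-49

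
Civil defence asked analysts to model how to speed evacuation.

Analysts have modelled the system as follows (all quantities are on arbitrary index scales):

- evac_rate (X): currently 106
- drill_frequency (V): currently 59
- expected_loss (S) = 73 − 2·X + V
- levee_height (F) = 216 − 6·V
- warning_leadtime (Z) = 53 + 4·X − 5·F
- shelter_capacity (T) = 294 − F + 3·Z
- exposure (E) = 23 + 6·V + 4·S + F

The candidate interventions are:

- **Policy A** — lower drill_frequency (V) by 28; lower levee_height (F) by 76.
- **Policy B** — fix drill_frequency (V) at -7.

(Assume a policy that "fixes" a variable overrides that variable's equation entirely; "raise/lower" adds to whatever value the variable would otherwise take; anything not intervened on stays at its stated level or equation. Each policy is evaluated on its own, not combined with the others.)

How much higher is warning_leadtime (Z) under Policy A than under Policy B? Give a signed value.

Policy A (V − 28, F − 76):
  X = 106
  V = 59 − 28 = 31
  F = 216 − 6·31 (−76 from intervention) = -46
  Z = 53 + 4·106 − 5·(-46) = 707
Policy B (V := -7):
  X = 106
  V = -7
  F = 216 − 6·(-7) = 258
  Z = 53 + 4·106 − 5·258 = -813
Z: 707 − (-813) = 1520

1520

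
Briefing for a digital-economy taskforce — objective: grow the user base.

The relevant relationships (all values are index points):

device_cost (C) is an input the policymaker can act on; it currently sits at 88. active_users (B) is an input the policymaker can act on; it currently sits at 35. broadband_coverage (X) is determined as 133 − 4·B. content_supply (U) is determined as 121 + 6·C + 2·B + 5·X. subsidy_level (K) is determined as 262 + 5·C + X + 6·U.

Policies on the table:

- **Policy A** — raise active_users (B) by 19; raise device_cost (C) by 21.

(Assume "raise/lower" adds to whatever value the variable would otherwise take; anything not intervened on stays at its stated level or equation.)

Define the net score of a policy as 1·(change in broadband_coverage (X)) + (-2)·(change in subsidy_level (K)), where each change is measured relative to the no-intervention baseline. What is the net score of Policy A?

Baseline:
  C = 88
  B = 35
  X = 133 − 4·35 = -7
  U = 121 + 6·88 + 2·35 + 5·(-7) = 684
  K = 262 + 5·88 + (-7) + 6·684 = 4799
Policy A (B + 19, C + 21):
  C = 88 + 21 = 109
  B = 35 + 19 = 54
  X = 133 − 4·54 = -83
  U = 121 + 6·109 + 2·54 + 5·(-83) = 468
  K = 262 + 5·109 + (-83) + 6·468 = 3532
ΔX = -83 − (-7) = -76; ΔK = 3532 − 4799 = -1267
Score = 1·(-76) + (-2)·(-1267) = 2458

2458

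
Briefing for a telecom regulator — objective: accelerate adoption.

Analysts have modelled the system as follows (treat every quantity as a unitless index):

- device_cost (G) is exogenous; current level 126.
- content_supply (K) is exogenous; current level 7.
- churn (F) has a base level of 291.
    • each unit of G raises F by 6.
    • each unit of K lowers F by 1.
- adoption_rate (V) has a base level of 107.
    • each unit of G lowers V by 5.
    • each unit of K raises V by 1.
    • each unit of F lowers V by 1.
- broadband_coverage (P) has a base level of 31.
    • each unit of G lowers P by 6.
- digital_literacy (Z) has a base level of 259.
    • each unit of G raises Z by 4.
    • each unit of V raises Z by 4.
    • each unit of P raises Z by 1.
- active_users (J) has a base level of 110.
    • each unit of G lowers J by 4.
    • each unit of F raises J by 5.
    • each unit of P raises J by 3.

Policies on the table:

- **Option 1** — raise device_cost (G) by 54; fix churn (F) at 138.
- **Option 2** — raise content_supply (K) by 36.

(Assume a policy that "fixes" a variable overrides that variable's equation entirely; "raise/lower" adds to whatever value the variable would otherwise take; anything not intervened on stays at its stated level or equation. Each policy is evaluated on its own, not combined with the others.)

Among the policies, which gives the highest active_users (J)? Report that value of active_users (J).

Option 1 (G + 54, F := 138):
  G = 126 + 54 = 180
  K = 7
  F = 138
  P = 31 − 6·180 = -1049
  J = 110 − 4·180 + 5·138 + 3·(-1049) = -3067
Option 2 (K + 36):
  G = 126
  K = 7 + 36 = 43
  F = 291 + 6·126 − 43 = 1004
  P = 31 − 6·126 = -725
  J = 110 − 4·126 + 5·1004 + 3·(-725) = 2451
Comparing — Option 1: J=-3067, Option 2: J=2451. Highest is 2451 (Option 2).

2451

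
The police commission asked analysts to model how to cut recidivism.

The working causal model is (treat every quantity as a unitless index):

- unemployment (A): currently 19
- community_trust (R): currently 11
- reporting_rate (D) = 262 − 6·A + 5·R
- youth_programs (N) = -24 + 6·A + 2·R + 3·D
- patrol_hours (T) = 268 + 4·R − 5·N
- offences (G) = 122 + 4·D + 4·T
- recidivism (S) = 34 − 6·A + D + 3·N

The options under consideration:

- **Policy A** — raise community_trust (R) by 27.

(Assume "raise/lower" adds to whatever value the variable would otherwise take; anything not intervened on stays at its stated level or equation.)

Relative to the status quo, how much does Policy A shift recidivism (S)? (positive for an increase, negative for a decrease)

1512

Baseline:
  A = 19
  R = 11
  D = 262 − 6·19 + 5·11 = 203
  N = -24 + 6·19 + 2·11 + 3·203 = 721
  S = 34 − 6·19 + 203 + 3·721 = 2286
Policy A (R + 27):
  A = 19
  R = 11 + 27 = 38
  D = 262 − 6·19 + 5·38 = 338
  N = -24 + 6·19 + 2·38 + 3·338 = 1180
  S = 34 − 6·19 + 338 + 3·1180 = 3798
Change in S: 3798 − 2286 = 1512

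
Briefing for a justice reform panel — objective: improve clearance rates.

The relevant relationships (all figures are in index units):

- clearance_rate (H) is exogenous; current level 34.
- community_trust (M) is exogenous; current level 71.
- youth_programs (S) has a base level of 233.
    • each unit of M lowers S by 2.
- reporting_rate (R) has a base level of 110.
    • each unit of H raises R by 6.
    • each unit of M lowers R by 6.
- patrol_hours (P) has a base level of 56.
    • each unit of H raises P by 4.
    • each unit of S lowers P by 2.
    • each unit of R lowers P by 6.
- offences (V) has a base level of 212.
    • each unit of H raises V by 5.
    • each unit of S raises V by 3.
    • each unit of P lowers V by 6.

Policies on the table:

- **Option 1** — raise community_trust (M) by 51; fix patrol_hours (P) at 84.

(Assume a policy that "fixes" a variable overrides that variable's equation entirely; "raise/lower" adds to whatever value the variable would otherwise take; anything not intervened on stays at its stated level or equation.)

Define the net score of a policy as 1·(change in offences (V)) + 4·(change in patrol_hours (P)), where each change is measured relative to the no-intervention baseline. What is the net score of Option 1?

890

Baseline:
  H = 34
  M = 71
  S = 233 − 2·71 = 91
  R = 110 + 6·34 − 6·71 = -112
  P = 56 + 4·34 − 2·91 − 6·(-112) = 682
  V = 212 + 5·34 + 3·91 − 6·682 = -3437
Option 1 (M + 51, P := 84):
  H = 34
  M = 71 + 51 = 122
  S = 233 − 2·122 = -11
  R = 110 + 6·34 − 6·122 = -418
  P = 84
  V = 212 + 5·34 + 3·(-11) − 6·84 = -155
ΔV = -155 − (-3437) = 3282; ΔP = 84 − 682 = -598
Score = 1·3282 + 4·(-598) = 890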